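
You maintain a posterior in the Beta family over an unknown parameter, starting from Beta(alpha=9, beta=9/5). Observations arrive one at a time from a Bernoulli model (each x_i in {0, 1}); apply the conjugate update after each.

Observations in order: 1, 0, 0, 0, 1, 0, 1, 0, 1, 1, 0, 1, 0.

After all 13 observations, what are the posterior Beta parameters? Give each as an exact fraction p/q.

alpha=15, beta=44/5

obs 1: x=1 → posterior Beta(10, 9/5)
obs 2: x=0 → posterior Beta(10, 14/5)
obs 3: x=0 → posterior Beta(10, 19/5)
obs 4: x=0 → posterior Beta(10, 24/5)
obs 5: x=1 → posterior Beta(11, 24/5)
obs 6: x=0 → posterior Beta(11, 29/5)
obs 7: x=1 → posterior Beta(12, 29/5)
obs 8: x=0 → posterior Beta(12, 34/5)
obs 9: x=1 → posterior Beta(13, 34/5)
obs 10: x=1 → posterior Beta(14, 34/5)
obs 11: x=0 → posterior Beta(14, 39/5)
obs 12: x=1 → posterior Beta(15, 39/5)
obs 13: x=0 → posterior Beta(15, 44/5)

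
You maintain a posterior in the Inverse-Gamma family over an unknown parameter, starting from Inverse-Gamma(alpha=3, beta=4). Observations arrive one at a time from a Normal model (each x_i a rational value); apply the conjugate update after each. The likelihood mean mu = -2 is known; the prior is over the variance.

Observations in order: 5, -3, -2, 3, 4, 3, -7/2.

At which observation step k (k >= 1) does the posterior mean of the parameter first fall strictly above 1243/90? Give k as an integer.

obs 1: x=5 → posterior Inverse-Gamma(7/2, 57/2)
obs 2: x=-3 → posterior Inverse-Gamma(4, 29)
obs 3: x=-2 → posterior Inverse-Gamma(9/2, 29)
obs 4: x=3 → posterior Inverse-Gamma(5, 83/2)
obs 5: x=4 → posterior Inverse-Gamma(11/2, 119/2)
obs 6: x=3 → posterior Inverse-Gamma(6, 72)
obs 7: x=-7/2 → posterior Inverse-Gamma(13/2, 585/8)

k = 6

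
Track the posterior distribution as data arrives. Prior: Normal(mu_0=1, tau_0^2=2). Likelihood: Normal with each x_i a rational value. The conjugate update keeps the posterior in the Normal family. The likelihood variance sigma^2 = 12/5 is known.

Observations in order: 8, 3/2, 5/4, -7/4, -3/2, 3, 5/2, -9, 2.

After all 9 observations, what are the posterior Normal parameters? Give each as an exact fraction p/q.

obs 1: x=8 → posterior Normal(46/11, 12/11)
obs 2: x=3/2 → posterior Normal(107/32, 3/4)
obs 3: x=5/4 → posterior Normal(239/84, 4/7)
obs 4: x=-7/4 → posterior Normal(51/26, 6/13)
obs 5: x=-3/2 → posterior Normal(87/62, 12/31)
obs 6: x=3 → posterior Normal(13/8, 1/3)
obs 7: x=5/2 → posterior Normal(71/41, 12/41)
obs 8: x=-9 → posterior Normal(13/23, 6/23)
obs 9: x=2 → posterior Normal(12/17, 4/17)

mu_0=12/17, tau_0^2=4/17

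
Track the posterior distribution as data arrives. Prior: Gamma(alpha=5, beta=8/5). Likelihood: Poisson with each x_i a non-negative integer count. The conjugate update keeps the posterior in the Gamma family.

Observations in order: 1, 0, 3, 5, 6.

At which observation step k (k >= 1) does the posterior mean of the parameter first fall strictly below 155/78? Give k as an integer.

k = 2

obs 1: x=1 → posterior Gamma(6, 13/5)
obs 2: x=0 → posterior Gamma(6, 18/5)
obs 3: x=3 → posterior Gamma(9, 23/5)
obs 4: x=5 → posterior Gamma(14, 28/5)
obs 5: x=6 → posterior Gamma(20, 33/5)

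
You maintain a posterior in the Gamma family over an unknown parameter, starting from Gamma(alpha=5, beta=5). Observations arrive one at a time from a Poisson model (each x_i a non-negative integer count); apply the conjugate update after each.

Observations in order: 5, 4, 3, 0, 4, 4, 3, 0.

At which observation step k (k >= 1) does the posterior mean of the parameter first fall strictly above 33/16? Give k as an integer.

k = 3

obs 1: x=5 → posterior Gamma(10, 6)
obs 2: x=4 → posterior Gamma(14, 7)
obs 3: x=3 → posterior Gamma(17, 8)
obs 4: x=0 → posterior Gamma(17, 9)
obs 5: x=4 → posterior Gamma(21, 10)
obs 6: x=4 → posterior Gamma(25, 11)
obs 7: x=3 → posterior Gamma(28, 12)
obs 8: x=0 → posterior Gamma(28, 13)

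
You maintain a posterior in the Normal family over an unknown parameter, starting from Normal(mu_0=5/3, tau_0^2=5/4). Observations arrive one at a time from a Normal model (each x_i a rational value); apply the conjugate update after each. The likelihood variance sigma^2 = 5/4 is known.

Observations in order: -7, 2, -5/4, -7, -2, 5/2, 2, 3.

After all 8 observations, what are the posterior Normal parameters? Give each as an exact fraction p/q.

mu_0=-73/108, tau_0^2=5/36

obs 1: x=-7 → posterior Normal(-8/3, 5/8)
obs 2: x=2 → posterior Normal(-10/9, 5/12)
obs 3: x=-5/4 → posterior Normal(-55/48, 5/16)
obs 4: x=-7 → posterior Normal(-139/60, 1/4)
obs 5: x=-2 → posterior Normal(-163/72, 5/24)
obs 6: x=5/2 → posterior Normal(-19/12, 5/28)
obs 7: x=2 → posterior Normal(-109/96, 5/32)
obs 8: x=3 → posterior Normal(-73/108, 5/36)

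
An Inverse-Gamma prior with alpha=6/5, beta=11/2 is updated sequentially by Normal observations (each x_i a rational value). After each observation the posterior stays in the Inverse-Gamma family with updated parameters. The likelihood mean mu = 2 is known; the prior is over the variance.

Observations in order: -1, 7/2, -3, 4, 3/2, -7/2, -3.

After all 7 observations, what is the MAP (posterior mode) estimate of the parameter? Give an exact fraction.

obs 1: x=-1 → posterior Inverse-Gamma(17/10, 10)
obs 2: x=7/2 → posterior Inverse-Gamma(11/5, 89/8)
obs 3: x=-3 → posterior Inverse-Gamma(27/10, 189/8)
obs 4: x=4 → posterior Inverse-Gamma(16/5, 205/8)
obs 5: x=3/2 → posterior Inverse-Gamma(37/10, 103/4)
obs 6: x=-7/2 → posterior Inverse-Gamma(21/5, 327/8)
obs 7: x=-3 → posterior Inverse-Gamma(47/10, 427/8)

2135/228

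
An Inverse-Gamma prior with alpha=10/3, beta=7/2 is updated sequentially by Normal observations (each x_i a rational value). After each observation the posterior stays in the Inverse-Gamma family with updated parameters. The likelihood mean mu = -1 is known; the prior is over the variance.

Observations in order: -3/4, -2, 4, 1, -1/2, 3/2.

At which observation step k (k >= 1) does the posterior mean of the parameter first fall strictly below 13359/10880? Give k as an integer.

obs 1: x=-3/4 → posterior Inverse-Gamma(23/6, 113/32)
obs 2: x=-2 → posterior Inverse-Gamma(13/3, 129/32)
obs 3: x=4 → posterior Inverse-Gamma(29/6, 529/32)
obs 4: x=1 → posterior Inverse-Gamma(16/3, 593/32)
obs 5: x=-1/2 → posterior Inverse-Gamma(35/6, 597/32)
obs 6: x=3/2 → posterior Inverse-Gamma(19/3, 697/32)

k = 2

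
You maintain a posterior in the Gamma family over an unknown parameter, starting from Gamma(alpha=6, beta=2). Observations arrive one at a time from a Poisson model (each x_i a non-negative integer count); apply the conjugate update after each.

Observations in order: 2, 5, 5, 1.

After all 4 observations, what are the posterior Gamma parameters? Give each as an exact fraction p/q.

obs 1: x=2 → posterior Gamma(8, 3)
obs 2: x=5 → posterior Gamma(13, 4)
obs 3: x=5 → posterior Gamma(18, 5)
obs 4: x=1 → posterior Gamma(19, 6)

alpha=19, beta=6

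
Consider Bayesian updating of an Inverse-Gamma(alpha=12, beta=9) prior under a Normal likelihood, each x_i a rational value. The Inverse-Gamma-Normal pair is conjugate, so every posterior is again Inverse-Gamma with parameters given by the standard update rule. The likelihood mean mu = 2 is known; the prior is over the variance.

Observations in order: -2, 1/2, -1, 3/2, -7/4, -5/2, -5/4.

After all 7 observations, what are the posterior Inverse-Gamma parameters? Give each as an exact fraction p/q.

obs 1: x=-2 → posterior Inverse-Gamma(25/2, 17)
obs 2: x=1/2 → posterior Inverse-Gamma(13, 145/8)
obs 3: x=-1 → posterior Inverse-Gamma(27/2, 181/8)
obs 4: x=3/2 → posterior Inverse-Gamma(14, 91/4)
obs 5: x=-7/4 → posterior Inverse-Gamma(29/2, 953/32)
obs 6: x=-5/2 → posterior Inverse-Gamma(15, 1277/32)
obs 7: x=-5/4 → posterior Inverse-Gamma(31/2, 723/16)

alpha=31/2, beta=723/16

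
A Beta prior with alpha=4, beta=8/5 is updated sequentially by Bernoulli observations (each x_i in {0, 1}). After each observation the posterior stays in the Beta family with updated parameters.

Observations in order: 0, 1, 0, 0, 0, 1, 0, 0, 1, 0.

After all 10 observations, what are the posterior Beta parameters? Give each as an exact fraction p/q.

alpha=7, beta=43/5

obs 1: x=0 → posterior Beta(4, 13/5)
obs 2: x=1 → posterior Beta(5, 13/5)
obs 3: x=0 → posterior Beta(5, 18/5)
obs 4: x=0 → posterior Beta(5, 23/5)
obs 5: x=0 → posterior Beta(5, 28/5)
obs 6: x=1 → posterior Beta(6, 28/5)
obs 7: x=0 → posterior Beta(6, 33/5)
obs 8: x=0 → posterior Beta(6, 38/5)
obs 9: x=1 → posterior Beta(7, 38/5)
obs 10: x=0 → posterior Beta(7, 43/5)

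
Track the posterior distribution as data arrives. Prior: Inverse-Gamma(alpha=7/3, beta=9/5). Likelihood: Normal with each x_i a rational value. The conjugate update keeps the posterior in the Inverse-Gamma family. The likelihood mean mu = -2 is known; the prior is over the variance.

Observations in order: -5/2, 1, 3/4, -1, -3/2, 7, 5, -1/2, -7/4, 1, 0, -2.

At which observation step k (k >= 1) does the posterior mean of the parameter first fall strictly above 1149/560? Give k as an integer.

obs 1: x=-5/2 → posterior Inverse-Gamma(17/6, 77/40)
obs 2: x=1 → posterior Inverse-Gamma(10/3, 257/40)
obs 3: x=3/4 → posterior Inverse-Gamma(23/6, 1633/160)
obs 4: x=-1 → posterior Inverse-Gamma(13/3, 1713/160)
obs 5: x=-3/2 → posterior Inverse-Gamma(29/6, 1733/160)
obs 6: x=7 → posterior Inverse-Gamma(16/3, 8213/160)
obs 7: x=5 → posterior Inverse-Gamma(35/6, 12133/160)
obs 8: x=-1/2 → posterior Inverse-Gamma(19/3, 12313/160)
obs 9: x=-7/4 → posterior Inverse-Gamma(41/6, 6159/80)
obs 10: x=1 → posterior Inverse-Gamma(22/3, 6519/80)
obs 11: x=0 → posterior Inverse-Gamma(47/6, 6679/80)
obs 12: x=-2 → posterior Inverse-Gamma(25/3, 6679/80)

k = 2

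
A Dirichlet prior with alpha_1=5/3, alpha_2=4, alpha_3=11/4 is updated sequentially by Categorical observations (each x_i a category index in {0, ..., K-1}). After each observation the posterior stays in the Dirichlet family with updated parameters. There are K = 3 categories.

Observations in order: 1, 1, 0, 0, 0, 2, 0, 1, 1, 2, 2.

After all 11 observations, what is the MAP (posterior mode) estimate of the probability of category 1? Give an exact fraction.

obs 1: x=1 → posterior Dirichlet(5/3, 5, 11/4)
obs 2: x=1 → posterior Dirichlet(5/3, 6, 11/4)
obs 3: x=0 → posterior Dirichlet(8/3, 6, 11/4)
obs 4: x=0 → posterior Dirichlet(11/3, 6, 11/4)
obs 5: x=0 → posterior Dirichlet(14/3, 6, 11/4)
obs 6: x=2 → posterior Dirichlet(14/3, 6, 15/4)
obs 7: x=0 → posterior Dirichlet(17/3, 6, 15/4)
obs 8: x=1 → posterior Dirichlet(17/3, 7, 15/4)
obs 9: x=1 → posterior Dirichlet(17/3, 8, 15/4)
obs 10: x=2 → posterior Dirichlet(17/3, 8, 19/4)
obs 11: x=2 → posterior Dirichlet(17/3, 8, 23/4)

84/197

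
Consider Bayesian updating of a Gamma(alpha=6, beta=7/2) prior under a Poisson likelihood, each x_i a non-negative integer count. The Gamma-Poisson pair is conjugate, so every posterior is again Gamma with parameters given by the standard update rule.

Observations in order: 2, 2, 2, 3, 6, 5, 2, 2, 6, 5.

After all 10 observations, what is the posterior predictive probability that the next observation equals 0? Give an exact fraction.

48519278097689642681155855396759336072749841943521979872827/908485319620418693071190220095272672648773093786320077783229

obs 1: x=2 → posterior Gamma(8, 9/2)
obs 2: x=2 → posterior Gamma(10, 11/2)
obs 3: x=2 → posterior Gamma(12, 13/2)
obs 4: x=3 → posterior Gamma(15, 15/2)
obs 5: x=6 → posterior Gamma(21, 17/2)
obs 6: x=5 → posterior Gamma(26, 19/2)
obs 7: x=2 → posterior Gamma(28, 21/2)
obs 8: x=2 → posterior Gamma(30, 23/2)
obs 9: x=6 → posterior Gamma(36, 25/2)
obs 10: x=5 → posterior Gamma(41, 27/2)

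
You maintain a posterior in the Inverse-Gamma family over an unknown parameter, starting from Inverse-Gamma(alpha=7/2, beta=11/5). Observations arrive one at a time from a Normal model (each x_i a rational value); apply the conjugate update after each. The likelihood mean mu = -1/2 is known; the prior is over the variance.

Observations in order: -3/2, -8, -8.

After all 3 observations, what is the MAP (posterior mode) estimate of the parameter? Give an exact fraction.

obs 1: x=-3/2 → posterior Inverse-Gamma(4, 27/10)
obs 2: x=-8 → posterior Inverse-Gamma(9/2, 1233/40)
obs 3: x=-8 → posterior Inverse-Gamma(5, 1179/20)

393/40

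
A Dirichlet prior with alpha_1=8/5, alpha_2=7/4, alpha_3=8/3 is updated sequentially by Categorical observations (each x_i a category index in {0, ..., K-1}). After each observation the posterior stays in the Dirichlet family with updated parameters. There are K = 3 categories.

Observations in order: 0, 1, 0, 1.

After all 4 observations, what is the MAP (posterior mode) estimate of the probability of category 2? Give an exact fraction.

100/421

obs 1: x=0 → posterior Dirichlet(13/5, 7/4, 8/3)
obs 2: x=1 → posterior Dirichlet(13/5, 11/4, 8/3)
obs 3: x=0 → posterior Dirichlet(18/5, 11/4, 8/3)
obs 4: x=1 → posterior Dirichlet(18/5, 15/4, 8/3)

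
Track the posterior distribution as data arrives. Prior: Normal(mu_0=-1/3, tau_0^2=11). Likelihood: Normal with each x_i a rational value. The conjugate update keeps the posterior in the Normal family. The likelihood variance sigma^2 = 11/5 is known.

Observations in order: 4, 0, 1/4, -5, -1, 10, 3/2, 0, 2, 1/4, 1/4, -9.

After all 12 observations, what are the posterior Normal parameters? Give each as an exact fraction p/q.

obs 1: x=4 → posterior Normal(59/18, 11/6)
obs 2: x=0 → posterior Normal(59/33, 1)
obs 3: x=1/4 → posterior Normal(251/192, 11/16)
obs 4: x=-5 → posterior Normal(-7/36, 11/21)
obs 5: x=-1 → posterior Normal(-109/312, 11/26)
obs 6: x=10 → posterior Normal(491/372, 11/31)
obs 7: x=3/2 → posterior Normal(581/432, 11/36)
obs 8: x=0 → posterior Normal(581/492, 11/41)
obs 9: x=2 → posterior Normal(701/552, 11/46)
obs 10: x=1/4 → posterior Normal(179/153, 11/51)
obs 11: x=1/4 → posterior Normal(731/672, 11/56)
obs 12: x=-9 → posterior Normal(191/732, 11/61)

mu_0=191/732, tau_0^2=11/61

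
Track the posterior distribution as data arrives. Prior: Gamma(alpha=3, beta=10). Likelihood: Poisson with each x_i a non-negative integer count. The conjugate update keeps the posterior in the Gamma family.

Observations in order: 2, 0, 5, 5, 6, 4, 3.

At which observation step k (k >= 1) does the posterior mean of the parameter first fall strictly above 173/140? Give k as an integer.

obs 1: x=2 → posterior Gamma(5, 11)
obs 2: x=0 → posterior Gamma(5, 12)
obs 3: x=5 → posterior Gamma(10, 13)
obs 4: x=5 → posterior Gamma(15, 14)
obs 5: x=6 → posterior Gamma(21, 15)
obs 6: x=4 → posterior Gamma(25, 16)
obs 7: x=3 → posterior Gamma(28, 17)

k = 5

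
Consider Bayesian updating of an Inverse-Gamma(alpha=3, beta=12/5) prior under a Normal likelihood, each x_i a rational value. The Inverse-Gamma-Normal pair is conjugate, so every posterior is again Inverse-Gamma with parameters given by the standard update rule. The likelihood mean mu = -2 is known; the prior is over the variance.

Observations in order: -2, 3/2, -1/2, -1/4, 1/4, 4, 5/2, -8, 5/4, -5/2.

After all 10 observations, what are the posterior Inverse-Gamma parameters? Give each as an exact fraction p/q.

obs 1: x=-2 → posterior Inverse-Gamma(7/2, 12/5)
obs 2: x=3/2 → posterior Inverse-Gamma(4, 341/40)
obs 3: x=-1/2 → posterior Inverse-Gamma(9/2, 193/20)
obs 4: x=-1/4 → posterior Inverse-Gamma(5, 1789/160)
obs 5: x=1/4 → posterior Inverse-Gamma(11/2, 1097/80)
obs 6: x=4 → posterior Inverse-Gamma(6, 2537/80)
obs 7: x=5/2 → posterior Inverse-Gamma(13/2, 3347/80)
obs 8: x=-8 → posterior Inverse-Gamma(7, 4787/80)
obs 9: x=5/4 → posterior Inverse-Gamma(15/2, 10419/160)
obs 10: x=-5/2 → posterior Inverse-Gamma(8, 10439/160)

alpha=8, beta=10439/160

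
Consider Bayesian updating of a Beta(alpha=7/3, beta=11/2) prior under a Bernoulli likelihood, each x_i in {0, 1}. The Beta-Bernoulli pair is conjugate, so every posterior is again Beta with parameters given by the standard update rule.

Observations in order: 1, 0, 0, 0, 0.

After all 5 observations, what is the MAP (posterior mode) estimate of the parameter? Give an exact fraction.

obs 1: x=1 → posterior Beta(10/3, 11/2)
obs 2: x=0 → posterior Beta(10/3, 13/2)
obs 3: x=0 → posterior Beta(10/3, 15/2)
obs 4: x=0 → posterior Beta(10/3, 17/2)
obs 5: x=0 → posterior Beta(10/3, 19/2)

14/65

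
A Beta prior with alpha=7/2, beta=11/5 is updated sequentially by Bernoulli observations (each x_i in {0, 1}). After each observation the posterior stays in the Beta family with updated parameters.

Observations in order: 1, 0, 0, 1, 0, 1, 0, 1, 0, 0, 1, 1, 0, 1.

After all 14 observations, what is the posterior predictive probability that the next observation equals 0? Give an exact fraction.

obs 1: x=1 → posterior Beta(9/2, 11/5)
obs 2: x=0 → posterior Beta(9/2, 16/5)
obs 3: x=0 → posterior Beta(9/2, 21/5)
obs 4: x=1 → posterior Beta(11/2, 21/5)
obs 5: x=0 → posterior Beta(11/2, 26/5)
obs 6: x=1 → posterior Beta(13/2, 26/5)
obs 7: x=0 → posterior Beta(13/2, 31/5)
obs 8: x=1 → posterior Beta(15/2, 31/5)
obs 9: x=0 → posterior Beta(15/2, 36/5)
obs 10: x=0 → posterior Beta(15/2, 41/5)
obs 11: x=1 → posterior Beta(17/2, 41/5)
obs 12: x=1 → posterior Beta(19/2, 41/5)
obs 13: x=0 → posterior Beta(19/2, 46/5)
obs 14: x=1 → posterior Beta(21/2, 46/5)

92/197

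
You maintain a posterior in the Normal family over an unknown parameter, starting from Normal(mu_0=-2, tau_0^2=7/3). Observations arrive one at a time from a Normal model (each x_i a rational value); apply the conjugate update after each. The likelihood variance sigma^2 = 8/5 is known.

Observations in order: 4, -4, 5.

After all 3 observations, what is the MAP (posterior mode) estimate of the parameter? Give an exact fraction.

127/129

obs 1: x=4 → posterior Normal(92/59, 56/59)
obs 2: x=-4 → posterior Normal(-24/47, 28/47)
obs 3: x=5 → posterior Normal(127/129, 56/129)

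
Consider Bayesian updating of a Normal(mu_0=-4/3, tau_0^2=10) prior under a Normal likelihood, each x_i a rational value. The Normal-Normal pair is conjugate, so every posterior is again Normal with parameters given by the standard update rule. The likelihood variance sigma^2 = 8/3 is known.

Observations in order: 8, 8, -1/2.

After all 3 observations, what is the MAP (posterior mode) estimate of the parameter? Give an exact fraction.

1363/294

obs 1: x=8 → posterior Normal(344/57, 40/19)
obs 2: x=8 → posterior Normal(352/51, 20/17)
obs 3: x=-1/2 → posterior Normal(1363/294, 40/49)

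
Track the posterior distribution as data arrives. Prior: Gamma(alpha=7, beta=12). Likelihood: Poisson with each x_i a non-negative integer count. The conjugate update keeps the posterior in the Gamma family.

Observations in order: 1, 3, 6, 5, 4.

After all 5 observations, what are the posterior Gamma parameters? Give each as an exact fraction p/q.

obs 1: x=1 → posterior Gamma(8, 13)
obs 2: x=3 → posterior Gamma(11, 14)
obs 3: x=6 → posterior Gamma(17, 15)
obs 4: x=5 → posterior Gamma(22, 16)
obs 5: x=4 → posterior Gamma(26, 17)

alpha=26, beta=17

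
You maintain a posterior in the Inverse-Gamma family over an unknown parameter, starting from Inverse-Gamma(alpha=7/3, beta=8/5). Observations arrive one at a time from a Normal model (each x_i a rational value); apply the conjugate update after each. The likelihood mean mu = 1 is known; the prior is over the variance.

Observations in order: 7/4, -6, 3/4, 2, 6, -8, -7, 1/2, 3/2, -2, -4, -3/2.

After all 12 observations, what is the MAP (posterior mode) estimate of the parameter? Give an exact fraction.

31749/2240

obs 1: x=7/4 → posterior Inverse-Gamma(17/6, 301/160)
obs 2: x=-6 → posterior Inverse-Gamma(10/3, 4221/160)
obs 3: x=3/4 → posterior Inverse-Gamma(23/6, 2113/80)
obs 4: x=2 → posterior Inverse-Gamma(13/3, 2153/80)
obs 5: x=6 → posterior Inverse-Gamma(29/6, 3153/80)
obs 6: x=-8 → posterior Inverse-Gamma(16/3, 6393/80)
obs 7: x=-7 → posterior Inverse-Gamma(35/6, 8953/80)
obs 8: x=1/2 → posterior Inverse-Gamma(19/3, 8963/80)
obs 9: x=3/2 → posterior Inverse-Gamma(41/6, 8973/80)
obs 10: x=-2 → posterior Inverse-Gamma(22/3, 9333/80)
obs 11: x=-4 → posterior Inverse-Gamma(47/6, 10333/80)
obs 12: x=-3/2 → posterior Inverse-Gamma(25/3, 10583/80)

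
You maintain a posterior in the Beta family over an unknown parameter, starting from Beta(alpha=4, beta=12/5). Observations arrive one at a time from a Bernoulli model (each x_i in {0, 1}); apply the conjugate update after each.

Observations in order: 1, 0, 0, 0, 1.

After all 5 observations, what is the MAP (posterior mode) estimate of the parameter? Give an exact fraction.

25/47

obs 1: x=1 → posterior Beta(5, 12/5)
obs 2: x=0 → posterior Beta(5, 17/5)
obs 3: x=0 → posterior Beta(5, 22/5)
obs 4: x=0 → posterior Beta(5, 27/5)
obs 5: x=1 → posterior Beta(6, 27/5)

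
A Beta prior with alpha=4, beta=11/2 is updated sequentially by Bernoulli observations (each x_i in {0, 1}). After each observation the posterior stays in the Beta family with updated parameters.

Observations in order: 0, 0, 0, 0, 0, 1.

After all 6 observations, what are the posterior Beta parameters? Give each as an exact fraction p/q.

obs 1: x=0 → posterior Beta(4, 13/2)
obs 2: x=0 → posterior Beta(4, 15/2)
obs 3: x=0 → posterior Beta(4, 17/2)
obs 4: x=0 → posterior Beta(4, 19/2)
obs 5: x=0 → posterior Beta(4, 21/2)
obs 6: x=1 → posterior Beta(5, 21/2)

alpha=5, beta=21/2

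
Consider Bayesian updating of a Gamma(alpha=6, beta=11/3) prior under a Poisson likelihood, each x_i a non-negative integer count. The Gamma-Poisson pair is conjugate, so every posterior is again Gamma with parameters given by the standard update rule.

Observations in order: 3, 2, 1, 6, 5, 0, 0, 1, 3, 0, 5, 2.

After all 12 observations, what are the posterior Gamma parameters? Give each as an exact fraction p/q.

obs 1: x=3 → posterior Gamma(9, 14/3)
obs 2: x=2 → posterior Gamma(11, 17/3)
obs 3: x=1 → posterior Gamma(12, 20/3)
obs 4: x=6 → posterior Gamma(18, 23/3)
obs 5: x=5 → posterior Gamma(23, 26/3)
obs 6: x=0 → posterior Gamma(23, 29/3)
obs 7: x=0 → posterior Gamma(23, 32/3)
obs 8: x=1 → posterior Gamma(24, 35/3)
obs 9: x=3 → posterior Gamma(27, 38/3)
obs 10: x=0 → posterior Gamma(27, 41/3)
obs 11: x=5 → posterior Gamma(32, 44/3)
obs 12: x=2 → posterior Gamma(34, 47/3)

alpha=34, beta=47/3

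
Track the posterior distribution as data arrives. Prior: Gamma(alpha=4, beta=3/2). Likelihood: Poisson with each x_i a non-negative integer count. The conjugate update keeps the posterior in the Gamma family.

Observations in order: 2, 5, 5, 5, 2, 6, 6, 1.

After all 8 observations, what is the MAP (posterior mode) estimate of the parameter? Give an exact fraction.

70/19

obs 1: x=2 → posterior Gamma(6, 5/2)
obs 2: x=5 → posterior Gamma(11, 7/2)
obs 3: x=5 → posterior Gamma(16, 9/2)
obs 4: x=5 → posterior Gamma(21, 11/2)
obs 5: x=2 → posterior Gamma(23, 13/2)
obs 6: x=6 → posterior Gamma(29, 15/2)
obs 7: x=6 → posterior Gamma(35, 17/2)
obs 8: x=1 → posterior Gamma(36, 19/2)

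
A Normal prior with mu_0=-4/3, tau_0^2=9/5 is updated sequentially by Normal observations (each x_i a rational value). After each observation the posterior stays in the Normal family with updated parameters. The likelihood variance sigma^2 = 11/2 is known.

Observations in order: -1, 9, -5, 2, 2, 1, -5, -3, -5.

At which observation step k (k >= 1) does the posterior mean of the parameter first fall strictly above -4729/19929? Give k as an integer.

k = 2

obs 1: x=-1 → posterior Normal(-274/219, 99/73)
obs 2: x=9 → posterior Normal(212/273, 99/91)
obs 3: x=-5 → posterior Normal(-58/327, 99/109)
obs 4: x=2 → posterior Normal(50/381, 99/127)
obs 5: x=2 → posterior Normal(158/435, 99/145)
obs 6: x=1 → posterior Normal(212/489, 99/163)
obs 7: x=-5 → posterior Normal(-58/543, 99/181)
obs 8: x=-3 → posterior Normal(-220/597, 99/199)
obs 9: x=-5 → posterior Normal(-70/93, 99/217)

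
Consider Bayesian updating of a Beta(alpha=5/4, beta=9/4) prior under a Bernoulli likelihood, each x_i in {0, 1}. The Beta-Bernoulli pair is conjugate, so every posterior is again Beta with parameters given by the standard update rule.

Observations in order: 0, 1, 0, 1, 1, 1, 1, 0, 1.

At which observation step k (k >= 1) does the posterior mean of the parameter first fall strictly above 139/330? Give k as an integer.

k = 4

obs 1: x=0 → posterior Beta(5/4, 13/4)
obs 2: x=1 → posterior Beta(9/4, 13/4)
obs 3: x=0 → posterior Beta(9/4, 17/4)
obs 4: x=1 → posterior Beta(13/4, 17/4)
obs 5: x=1 → posterior Beta(17/4, 17/4)
obs 6: x=1 → posterior Beta(21/4, 17/4)
obs 7: x=1 → posterior Beta(25/4, 17/4)
obs 8: x=0 → posterior Beta(25/4, 21/4)
obs 9: x=1 → posterior Beta(29/4, 21/4)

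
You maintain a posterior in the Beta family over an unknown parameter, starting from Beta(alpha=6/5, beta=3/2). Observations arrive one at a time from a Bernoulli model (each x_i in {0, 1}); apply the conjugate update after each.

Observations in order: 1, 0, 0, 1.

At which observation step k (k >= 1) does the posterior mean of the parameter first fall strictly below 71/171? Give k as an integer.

k = 3

obs 1: x=1 → posterior Beta(11/5, 3/2)
obs 2: x=0 → posterior Beta(11/5, 5/2)
obs 3: x=0 → posterior Beta(11/5, 7/2)
obs 4: x=1 → posterior Beta(16/5, 7/2)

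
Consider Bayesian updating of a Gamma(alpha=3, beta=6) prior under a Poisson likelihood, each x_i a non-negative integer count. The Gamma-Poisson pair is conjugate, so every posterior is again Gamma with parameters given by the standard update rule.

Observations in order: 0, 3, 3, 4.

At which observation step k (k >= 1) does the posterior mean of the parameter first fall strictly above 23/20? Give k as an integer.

k = 4

obs 1: x=0 → posterior Gamma(3, 7)
obs 2: x=3 → posterior Gamma(6, 8)
obs 3: x=3 → posterior Gamma(9, 9)
obs 4: x=4 → posterior Gamma(13, 10)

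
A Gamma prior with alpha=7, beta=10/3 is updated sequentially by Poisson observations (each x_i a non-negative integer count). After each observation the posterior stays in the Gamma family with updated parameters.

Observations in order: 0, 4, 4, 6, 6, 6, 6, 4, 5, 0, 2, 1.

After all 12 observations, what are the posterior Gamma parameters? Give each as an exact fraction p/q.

alpha=51, beta=46/3

obs 1: x=0 → posterior Gamma(7, 13/3)
obs 2: x=4 → posterior Gamma(11, 16/3)
obs 3: x=4 → posterior Gamma(15, 19/3)
obs 4: x=6 → posterior Gamma(21, 22/3)
obs 5: x=6 → posterior Gamma(27, 25/3)
obs 6: x=6 → posterior Gamma(33, 28/3)
obs 7: x=6 → posterior Gamma(39, 31/3)
obs 8: x=4 → posterior Gamma(43, 34/3)
obs 9: x=5 → posterior Gamma(48, 37/3)
obs 10: x=0 → posterior Gamma(48, 40/3)
obs 11: x=2 → posterior Gamma(50, 43/3)
obs 12: x=1 → posterior Gamma(51, 46/3)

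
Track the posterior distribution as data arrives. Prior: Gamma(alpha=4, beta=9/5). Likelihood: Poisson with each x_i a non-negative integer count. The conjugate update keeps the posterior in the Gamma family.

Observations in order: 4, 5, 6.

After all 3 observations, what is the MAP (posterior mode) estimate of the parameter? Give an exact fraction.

15/4

obs 1: x=4 → posterior Gamma(8, 14/5)
obs 2: x=5 → posterior Gamma(13, 19/5)
obs 3: x=6 → posterior Gamma(19, 24/5)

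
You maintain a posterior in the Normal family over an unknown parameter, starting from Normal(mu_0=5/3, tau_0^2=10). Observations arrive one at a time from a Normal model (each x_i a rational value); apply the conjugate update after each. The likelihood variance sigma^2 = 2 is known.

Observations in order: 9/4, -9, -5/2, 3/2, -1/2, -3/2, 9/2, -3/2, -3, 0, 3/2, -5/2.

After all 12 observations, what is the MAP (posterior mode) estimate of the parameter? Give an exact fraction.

-625/732

obs 1: x=9/4 → posterior Normal(155/72, 5/3)
obs 2: x=-9 → posterior Normal(-35/12, 10/11)
obs 3: x=-5/2 → posterior Normal(-535/192, 5/8)
obs 4: x=3/2 → posterior Normal(-445/252, 10/21)
obs 5: x=-1/2 → posterior Normal(-475/312, 5/13)
obs 6: x=-3/2 → posterior Normal(-565/372, 10/31)
obs 7: x=9/2 → posterior Normal(-295/432, 5/18)
obs 8: x=-3/2 → posterior Normal(-385/492, 10/41)
obs 9: x=-3 → posterior Normal(-565/552, 5/23)
obs 10: x=0 → posterior Normal(-565/612, 10/51)
obs 11: x=3/2 → posterior Normal(-475/672, 5/28)
obs 12: x=-5/2 → posterior Normal(-625/732, 10/61)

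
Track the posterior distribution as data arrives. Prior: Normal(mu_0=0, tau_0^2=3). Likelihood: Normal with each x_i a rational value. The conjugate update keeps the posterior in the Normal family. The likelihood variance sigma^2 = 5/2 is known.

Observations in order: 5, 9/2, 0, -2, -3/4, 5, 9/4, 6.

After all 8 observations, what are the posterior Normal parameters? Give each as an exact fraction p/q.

obs 1: x=5 → posterior Normal(30/11, 15/11)
obs 2: x=9/2 → posterior Normal(57/17, 15/17)
obs 3: x=0 → posterior Normal(57/23, 15/23)
obs 4: x=-2 → posterior Normal(45/29, 15/29)
obs 5: x=-3/4 → posterior Normal(81/70, 3/7)
obs 6: x=5 → posterior Normal(141/82, 15/41)
obs 7: x=9/4 → posterior Normal(84/47, 15/47)
obs 8: x=6 → posterior Normal(120/53, 15/53)

mu_0=120/53, tau_0^2=15/53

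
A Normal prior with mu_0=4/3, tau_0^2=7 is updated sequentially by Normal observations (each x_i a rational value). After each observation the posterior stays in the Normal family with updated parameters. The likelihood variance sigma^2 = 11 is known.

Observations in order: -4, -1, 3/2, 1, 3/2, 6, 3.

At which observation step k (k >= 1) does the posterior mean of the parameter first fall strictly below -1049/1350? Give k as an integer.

obs 1: x=-4 → posterior Normal(-20/27, 77/18)
obs 2: x=-1 → posterior Normal(-61/75, 77/25)
obs 3: x=3/2 → posterior Normal(-59/192, 77/32)
obs 4: x=1 → posterior Normal(-17/234, 77/39)
obs 5: x=3/2 → posterior Normal(1/6, 77/46)
obs 6: x=6 → posterior Normal(149/159, 77/53)
obs 7: x=3 → posterior Normal(53/45, 77/60)

k = 2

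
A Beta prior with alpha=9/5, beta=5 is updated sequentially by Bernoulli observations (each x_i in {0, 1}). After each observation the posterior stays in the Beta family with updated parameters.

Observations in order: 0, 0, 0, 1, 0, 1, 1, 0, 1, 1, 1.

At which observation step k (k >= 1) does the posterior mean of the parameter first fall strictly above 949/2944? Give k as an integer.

obs 1: x=0 → posterior Beta(9/5, 6)
obs 2: x=0 → posterior Beta(9/5, 7)
obs 3: x=0 → posterior Beta(9/5, 8)
obs 4: x=1 → posterior Beta(14/5, 8)
obs 5: x=0 → posterior Beta(14/5, 9)
obs 6: x=1 → posterior Beta(19/5, 9)
obs 7: x=1 → posterior Beta(24/5, 9)
obs 8: x=0 → posterior Beta(24/5, 10)
obs 9: x=1 → posterior Beta(29/5, 10)
obs 10: x=1 → posterior Beta(34/5, 10)
obs 11: x=1 → posterior Beta(39/5, 10)

k = 7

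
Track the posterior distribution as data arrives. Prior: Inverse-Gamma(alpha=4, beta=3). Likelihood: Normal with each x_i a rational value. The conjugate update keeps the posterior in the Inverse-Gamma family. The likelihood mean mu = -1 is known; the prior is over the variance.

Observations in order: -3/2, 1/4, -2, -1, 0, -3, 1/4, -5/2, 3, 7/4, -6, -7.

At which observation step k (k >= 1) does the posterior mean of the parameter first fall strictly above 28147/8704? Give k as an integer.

k = 11

obs 1: x=-3/2 → posterior Inverse-Gamma(9/2, 25/8)
obs 2: x=1/4 → posterior Inverse-Gamma(5, 125/32)
obs 3: x=-2 → posterior Inverse-Gamma(11/2, 141/32)
obs 4: x=-1 → posterior Inverse-Gamma(6, 141/32)
obs 5: x=0 → posterior Inverse-Gamma(13/2, 157/32)
obs 6: x=-3 → posterior Inverse-Gamma(7, 221/32)
obs 7: x=1/4 → posterior Inverse-Gamma(15/2, 123/16)
obs 8: x=-5/2 → posterior Inverse-Gamma(8, 141/16)
obs 9: x=3 → posterior Inverse-Gamma(17/2, 269/16)
obs 10: x=7/4 → posterior Inverse-Gamma(9, 659/32)
obs 11: x=-6 → posterior Inverse-Gamma(19/2, 1059/32)
obs 12: x=-7 → posterior Inverse-Gamma(10, 1635/32)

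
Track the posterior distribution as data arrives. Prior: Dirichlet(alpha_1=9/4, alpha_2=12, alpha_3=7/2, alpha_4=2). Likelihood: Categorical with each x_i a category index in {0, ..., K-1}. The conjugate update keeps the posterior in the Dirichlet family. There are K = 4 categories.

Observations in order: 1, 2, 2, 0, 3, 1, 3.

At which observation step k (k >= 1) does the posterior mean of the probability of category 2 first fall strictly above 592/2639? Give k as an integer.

k = 3

obs 1: x=1 → posterior Dirichlet(9/4, 13, 7/2, 2)
obs 2: x=2 → posterior Dirichlet(9/4, 13, 9/2, 2)
obs 3: x=2 → posterior Dirichlet(9/4, 13, 11/2, 2)
obs 4: x=0 → posterior Dirichlet(13/4, 13, 11/2, 2)
obs 5: x=3 → posterior Dirichlet(13/4, 13, 11/2, 3)
obs 6: x=1 → posterior Dirichlet(13/4, 14, 11/2, 3)
obs 7: x=3 → posterior Dirichlet(13/4, 14, 11/2, 4)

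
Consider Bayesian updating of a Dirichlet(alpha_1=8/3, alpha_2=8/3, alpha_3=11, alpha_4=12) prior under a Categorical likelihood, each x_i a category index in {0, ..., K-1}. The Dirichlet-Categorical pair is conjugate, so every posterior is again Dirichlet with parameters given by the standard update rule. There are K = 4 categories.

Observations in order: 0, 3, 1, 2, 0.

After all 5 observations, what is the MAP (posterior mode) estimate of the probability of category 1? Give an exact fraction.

1/11

obs 1: x=0 → posterior Dirichlet(11/3, 8/3, 11, 12)
obs 2: x=3 → posterior Dirichlet(11/3, 8/3, 11, 13)
obs 3: x=1 → posterior Dirichlet(11/3, 11/3, 11, 13)
obs 4: x=2 → posterior Dirichlet(11/3, 11/3, 12, 13)
obs 5: x=0 → posterior Dirichlet(14/3, 11/3, 12, 13)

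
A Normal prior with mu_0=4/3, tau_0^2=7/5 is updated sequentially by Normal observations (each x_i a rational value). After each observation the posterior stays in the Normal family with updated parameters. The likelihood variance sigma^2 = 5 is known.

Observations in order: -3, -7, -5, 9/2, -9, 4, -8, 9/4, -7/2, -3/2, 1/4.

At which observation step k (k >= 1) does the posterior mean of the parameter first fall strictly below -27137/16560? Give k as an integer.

obs 1: x=-3 → posterior Normal(37/96, 35/32)
obs 2: x=-7 → posterior Normal(-110/117, 35/39)
obs 3: x=-5 → posterior Normal(-215/138, 35/46)
obs 4: x=9/2 → posterior Normal(-241/318, 35/53)
obs 5: x=-9 → posterior Normal(-619/360, 7/12)
obs 6: x=4 → posterior Normal(-451/402, 35/67)
obs 7: x=-8 → posterior Normal(-787/444, 35/74)
obs 8: x=9/4 → posterior Normal(-1385/972, 35/81)
obs 9: x=-7/2 → posterior Normal(-1679/1056, 35/88)
obs 10: x=-3/2 → posterior Normal(-19/12, 7/19)
obs 11: x=1/4 → posterior Normal(-223/153, 35/102)

k = 5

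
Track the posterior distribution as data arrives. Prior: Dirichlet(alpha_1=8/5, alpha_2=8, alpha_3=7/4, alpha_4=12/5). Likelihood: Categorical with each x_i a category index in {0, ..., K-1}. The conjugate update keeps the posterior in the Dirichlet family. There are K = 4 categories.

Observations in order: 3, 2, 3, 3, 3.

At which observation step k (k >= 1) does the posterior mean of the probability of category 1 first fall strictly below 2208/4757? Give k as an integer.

k = 4

obs 1: x=3 → posterior Dirichlet(8/5, 8, 7/4, 17/5)
obs 2: x=2 → posterior Dirichlet(8/5, 8, 11/4, 17/5)
obs 3: x=3 → posterior Dirichlet(8/5, 8, 11/4, 22/5)
obs 4: x=3 → posterior Dirichlet(8/5, 8, 11/4, 27/5)
obs 5: x=3 → posterior Dirichlet(8/5, 8, 11/4, 32/5)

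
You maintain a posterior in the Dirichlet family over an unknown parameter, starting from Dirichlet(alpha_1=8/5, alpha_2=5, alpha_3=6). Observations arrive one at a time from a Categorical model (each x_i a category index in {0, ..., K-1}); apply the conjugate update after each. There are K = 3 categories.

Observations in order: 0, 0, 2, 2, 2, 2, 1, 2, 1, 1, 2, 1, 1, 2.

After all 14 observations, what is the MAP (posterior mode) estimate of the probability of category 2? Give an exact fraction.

30/59

obs 1: x=0 → posterior Dirichlet(13/5, 5, 6)
obs 2: x=0 → posterior Dirichlet(18/5, 5, 6)
obs 3: x=2 → posterior Dirichlet(18/5, 5, 7)
obs 4: x=2 → posterior Dirichlet(18/5, 5, 8)
obs 5: x=2 → posterior Dirichlet(18/5, 5, 9)
obs 6: x=2 → posterior Dirichlet(18/5, 5, 10)
obs 7: x=1 → posterior Dirichlet(18/5, 6, 10)
obs 8: x=2 → posterior Dirichlet(18/5, 6, 11)
obs 9: x=1 → posterior Dirichlet(18/5, 7, 11)
obs 10: x=1 → posterior Dirichlet(18/5, 8, 11)
obs 11: x=2 → posterior Dirichlet(18/5, 8, 12)
obs 12: x=1 → posterior Dirichlet(18/5, 9, 12)
obs 13: x=1 → posterior Dirichlet(18/5, 10, 12)
obs 14: x=2 → posterior Dirichlet(18/5, 10, 13)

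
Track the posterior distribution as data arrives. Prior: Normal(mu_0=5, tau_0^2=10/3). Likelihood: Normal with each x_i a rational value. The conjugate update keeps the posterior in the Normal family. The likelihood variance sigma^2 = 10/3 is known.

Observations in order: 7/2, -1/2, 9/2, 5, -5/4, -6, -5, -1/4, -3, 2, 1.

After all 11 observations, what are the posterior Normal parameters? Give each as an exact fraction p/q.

obs 1: x=7/2 → posterior Normal(17/4, 5/3)
obs 2: x=-1/2 → posterior Normal(8/3, 10/9)
obs 3: x=9/2 → posterior Normal(25/8, 5/6)
obs 4: x=5 → posterior Normal(7/2, 2/3)
obs 5: x=-5/4 → posterior Normal(65/24, 5/9)
obs 6: x=-6 → posterior Normal(41/28, 10/21)
obs 7: x=-5 → posterior Normal(21/32, 5/12)
obs 8: x=-1/4 → posterior Normal(5/9, 10/27)
obs 9: x=-3 → posterior Normal(1/5, 1/3)
obs 10: x=2 → posterior Normal(4/11, 10/33)
obs 11: x=1 → posterior Normal(5/12, 5/18)

mu_0=5/12, tau_0^2=5/18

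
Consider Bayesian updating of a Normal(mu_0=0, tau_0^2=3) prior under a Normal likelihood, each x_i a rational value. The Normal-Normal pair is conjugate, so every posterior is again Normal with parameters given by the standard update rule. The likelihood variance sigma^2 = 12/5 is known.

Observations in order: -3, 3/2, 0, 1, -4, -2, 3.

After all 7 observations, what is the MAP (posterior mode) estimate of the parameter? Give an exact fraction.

-35/78

obs 1: x=-3 → posterior Normal(-5/3, 4/3)
obs 2: x=3/2 → posterior Normal(-15/28, 6/7)
obs 3: x=0 → posterior Normal(-15/38, 12/19)
obs 4: x=1 → posterior Normal(-5/48, 1/2)
obs 5: x=-4 → posterior Normal(-45/58, 12/29)
obs 6: x=-2 → posterior Normal(-65/68, 6/17)
obs 7: x=3 → posterior Normal(-35/78, 4/13)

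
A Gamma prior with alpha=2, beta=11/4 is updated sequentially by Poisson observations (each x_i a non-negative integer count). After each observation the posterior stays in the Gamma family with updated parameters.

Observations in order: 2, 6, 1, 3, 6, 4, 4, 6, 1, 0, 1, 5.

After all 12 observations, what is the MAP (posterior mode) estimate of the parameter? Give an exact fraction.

obs 1: x=2 → posterior Gamma(4, 15/4)
obs 2: x=6 → posterior Gamma(10, 19/4)
obs 3: x=1 → posterior Gamma(11, 23/4)
obs 4: x=3 → posterior Gamma(14, 27/4)
obs 5: x=6 → posterior Gamma(20, 31/4)
obs 6: x=4 → posterior Gamma(24, 35/4)
obs 7: x=4 → posterior Gamma(28, 39/4)
obs 8: x=6 → posterior Gamma(34, 43/4)
obs 9: x=1 → posterior Gamma(35, 47/4)
obs 10: x=0 → posterior Gamma(35, 51/4)
obs 11: x=1 → posterior Gamma(36, 55/4)
obs 12: x=5 → posterior Gamma(41, 59/4)

160/59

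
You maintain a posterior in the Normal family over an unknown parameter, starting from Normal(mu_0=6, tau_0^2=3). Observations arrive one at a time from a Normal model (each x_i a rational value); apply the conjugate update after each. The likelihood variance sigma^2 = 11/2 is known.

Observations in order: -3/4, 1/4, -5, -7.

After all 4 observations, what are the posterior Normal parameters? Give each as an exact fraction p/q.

obs 1: x=-3/4 → posterior Normal(123/34, 33/17)
obs 2: x=1/4 → posterior Normal(63/23, 33/23)
obs 3: x=-5 → posterior Normal(33/29, 33/29)
obs 4: x=-7 → posterior Normal(-9/35, 33/35)

mu_0=-9/35, tau_0^2=33/35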